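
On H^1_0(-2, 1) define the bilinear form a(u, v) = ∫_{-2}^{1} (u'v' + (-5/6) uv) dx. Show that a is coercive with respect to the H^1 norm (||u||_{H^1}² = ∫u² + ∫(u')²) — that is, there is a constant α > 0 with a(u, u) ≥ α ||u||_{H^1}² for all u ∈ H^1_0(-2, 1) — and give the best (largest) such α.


α = (-15/2 + π^2)/(9 + π^2)

Coercivity of a(·,·) on H^1_0(-2, 1) means a(u, u) ≥ α ||u||_{H^1}² for every u ∈ H^1_0.
The interval has length L = 3, and Poincaré/coercivity depend only on L. Here a(u, u) = ∫(u')² + (-5/6)·∫u².
Here c = -5/6 < 0 with |c| < (π/L)² = π^2/9, so coercivity still holds. The condition a(u,u) ≥ α||u||_{H^1}² reads (1−α)∫(u')² ≥ (α−c)∫u². Any admissible α is ≤ 1 (rapidly oscillating u have ∫u²/∫(u')² → 0), and α = 1 would force 0 ≥ (1−c)∫u², impossible since c < 1; so 1−α > 0. By the sharp Poincaré inequality on H^1_0 of an interval of length L, ∫(u')² ≥ (π/L)²∫u² with equality for the first sine mode sin(π(x−x₀)/L) (x₀ the left endpoint), so the inequality holds for all u iff (1−α)(π/L)² ≥ α − c, i.e. α ≤ ((π/L)² + c)/((π/L)² + 1) = (1 + c(L/π)²)/(1 + (L/π)²). (Direct route, valid since c ≤ 0: Poincaré gives c∫u² ≥ c(L/π)²∫(u')², so a(u,u) ≥ (1 + c(L/π)²)∫(u')², while ||u||_{H^1}² ≤ (1 + (L/π)²)∫(u')²; dividing yields the same α.) With (π/L)² = π^2/9 and c = -5/6, the largest admissible constant is α = ((π/L)² + c)/((π/L)² + 1).
Simplifying, α = (-15/2 + π^2)/(9 + π^2).


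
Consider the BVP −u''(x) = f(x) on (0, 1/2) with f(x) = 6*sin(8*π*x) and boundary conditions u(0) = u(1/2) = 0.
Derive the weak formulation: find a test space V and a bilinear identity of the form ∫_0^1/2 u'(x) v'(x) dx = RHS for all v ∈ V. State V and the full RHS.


V = H^1_0(0, 1/2) (so v(0) = v(1/2) = 0); weak form: ∫_0^1/2 u'v' dx = ∫_0^1/2 (6*sin(8*π*x)) v dx for all v ∈ V.

Multiply both sides by a test function v and integrate from 0 to 1/2:
  ∫_0^1/2 −u''(x) v(x) dx = ∫_0^1/2 f(x) v(x) dx.
Integrate the LHS by parts once:
  ∫_0^1/2 −u'' v dx = −[u'(x) v(x)]_0^1/2 + ∫_0^1/2 u'(x) v'(x) dx.
Thus ∫_0^1/2 u'(x) v'(x) dx = ∫_0^1/2 f(x) v(x) dx + [u'(x) v(x)]_0^1/2.
Choose V so that boundary terms are either known or forced to vanish.
u is Dirichlet: u(0) = u(1/2) = 0. Let V = H^1_0(0, 1/2); then v(0) = v(1/2) = 0, and [u' v]_0^1/2 = 0.
Weak formulation: find u (satisfying any essential BC) such that ∫_0^1/2 u'(x) v'(x) dx = ∫_0^1/2 f v dx for all v ∈ V.
Substituting f(x) = 6*sin(8*π*x), the right-hand side is ∫_0^1/2 (6*sin(8*π*x)) v dx.


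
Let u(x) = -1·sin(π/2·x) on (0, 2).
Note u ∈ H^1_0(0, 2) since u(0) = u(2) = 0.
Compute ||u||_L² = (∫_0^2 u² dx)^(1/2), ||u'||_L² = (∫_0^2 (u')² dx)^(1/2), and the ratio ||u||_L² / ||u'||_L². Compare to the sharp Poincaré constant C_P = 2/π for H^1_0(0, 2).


||u||_L² / ||u'||_L² = 2/π = C_P.

u(x) = -1·sin(π/2·x), so u'(x) = -π*cos(π*x/2)/2.
Writing u(x) = A·sin(kπx/L) with A = -1 and k = 1, use ∫_0^L sin²(kπx/L) dx = L/2 and ∫_0^L cos²(kπx/L) dx = L/2.
u² = 1·sin²(π/2·x) and (u')² = π^2/4·cos²(π/2·x), and each of sin², cos² integrates to L/2 = 1 over (0, 2).
∫_0^2 u² dx = 1, so ||u||_L² = 1.
∫_0^2 (u')² dx = π^2/4, so ||u'||_L² = π/2.
Ratio ||u||_L² / ||u'||_L² = 2/π.
Sharp Poincaré constant on H^1_0(0, 2) is C_P = L/π = 2/π, achieved by sin(π/2·x).
This is the k = 1 eigenfunction (up to amplitude), so the ratio equals the sharp Poincaré constant exactly.


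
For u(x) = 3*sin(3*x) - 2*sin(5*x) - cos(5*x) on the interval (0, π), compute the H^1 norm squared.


||u||_{H^1(0,π)}^2 = 110*π

u'(x) = 5*sin(5*x) + 9*cos(3*x) - 10*cos(5*x).
Expand u² and (u')² and integrate term by term on (0, π), using: for integers n ≥ 1, ∫_0^π sin²(nx) dx = ∫_0^π cos²(nx) dx = π/2; for n ≠ n', ∫_0^π sin(nx)sin(n'x) dx = ∫_0^π cos(nx)cos(n'x) dx = 0; and by product-to-sum, ∫_0^π sin(nx)cos(n'x) dx = ½∫_0^π [sin((n+n')x) + sin((n−n')x)] dx, which is 0 when n+n' is even and 2n/(n²−n'²) when n+n' is odd (it need not vanish on (0, π)).
  u² squared terms: (-1)²·∫cos(5x)² dx = 1·π/2 = π/2;  (-2)²·∫sin(5x)² dx = 4·π/2 = 2*π;  (3)²·∫sin(3x)² dx = 9·π/2 = 9*π/2.
  u² cross terms: 2·(-1)·(-2)·∫cos(5x)·sin(5x) dx = 4·(0) = 0;  2·(-1)·(3)·∫cos(5x)·sin(3x) dx = -6·(0) = 0;  2·(-2)·(3)·∫sin(5x)·sin(3x) dx = -12·(0) = 0.
  So ∫_0^π u² dx = π/2 + 2*π + 9*π/2 + 0 + 0 + 0 = 7*π.
  (u')² squared terms: (-10)²·∫cos(5x)² dx = 100·π/2 = 50*π;  (5)²·∫sin(5x)² dx = 25·π/2 = 25*π/2;  (9)²·∫cos(3x)² dx = 81·π/2 = 81*π/2.
  (u')² cross terms: 2·(-10)·(5)·∫cos(5x)·sin(5x) dx = -100·(0) = 0;  2·(-10)·(9)·∫cos(5x)·cos(3x) dx = -180·(0) = 0;  2·(5)·(9)·∫sin(5x)·cos(3x) dx = 90·(0) = 0.
  So ∫_0^π (u')² dx = 50*π + 25*π/2 + 81*π/2 + 0 + 0 + 0 = 103*π.
||u||_{H^1}^2 = (7*π) + (103*π) = 110*π.


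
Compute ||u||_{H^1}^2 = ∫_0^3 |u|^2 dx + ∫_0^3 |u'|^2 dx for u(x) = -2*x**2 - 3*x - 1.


||u||_{H^1}^2 = 4317/5

The H^1 norm (squared) on an interval (0, L) is
  ||u||_{H^1}^2 = ∫_0^L u(x)^2 dx + ∫_0^L u'(x)^2 dx.
Compute u'(x) = -4*x - 3.
Then u(x)^2 = 4*x**4 + 12*x**3 + 13*x**2 + 6*x + 1 and u'(x)^2 = 16*x**2 + 24*x + 9.
Integrate each monomial from 0 to 3 using ∫_0^3 c·x^n dx = c·3^(n+1)/(n+1):
  ∫_0^3 u(x)^2 dx = ∫_0^3 (4*x^4 + 12*x^3 + 13*x^2 + 6*x + 1) dx. Term by term:
    ∫_0^3 4*x^4 dx = 972/5;  ∫_0^3 12*x^3 dx = 243;  ∫_0^3 13*x^2 dx = 117;
    ∫_0^3 6*x dx = 27;  ∫_0^3 1 dx = 3.
  Sum: 972/5 + 243 + 117 + 27 + 3 = 2922/5.
  ∫_0^3 u'(x)^2 dx = ∫_0^3 (16*x^2 + 24*x + 9) dx. Term by term:
    ∫_0^3 16*x^2 dx = 144;  ∫_0^3 24*x dx = 108;  ∫_0^3 9 dx = 27.
  Sum: 144 + 108 + 27 = 279.
Adding: ||u||_{H^1}^2 = 2922/5 + 279 = 4317/5.


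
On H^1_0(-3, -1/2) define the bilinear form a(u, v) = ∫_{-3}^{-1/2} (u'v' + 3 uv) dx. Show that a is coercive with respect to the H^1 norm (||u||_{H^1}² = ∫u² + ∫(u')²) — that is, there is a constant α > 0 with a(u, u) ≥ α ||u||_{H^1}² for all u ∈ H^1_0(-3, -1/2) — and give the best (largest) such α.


α = 1

Coercivity of a(·,·) on H^1_0(-3, -1/2) means a(u, u) ≥ α ||u||_{H^1}² for every u ∈ H^1_0.
The interval has length L = 5/2, and Poincaré/coercivity depend only on L. Here a(u, u) = ∫(u')² + (3)·∫u².
Here c = 3 ≥ 1, so a(u,u) = ∫(u')² + c∫u² ≥ ∫(u')² + ∫u² = ||u||_{H^1}², i.e. α = 1 works. No larger α is possible: a(u,u) ≥ α||u||_{H^1}² means (1−α)∫(u')² ≥ (α−c)∫u², and for the modes u_n = sin(nπ(x−x₀)/L) (x₀ the left endpoint) one has ∫u_n²/∫(u_n')² = (L/(nπ))² → 0, so a(u_n,u_n)/||u_n||_{H^1}² → 1. Hence the optimal constant is α = 1.
Therefore α = 1.


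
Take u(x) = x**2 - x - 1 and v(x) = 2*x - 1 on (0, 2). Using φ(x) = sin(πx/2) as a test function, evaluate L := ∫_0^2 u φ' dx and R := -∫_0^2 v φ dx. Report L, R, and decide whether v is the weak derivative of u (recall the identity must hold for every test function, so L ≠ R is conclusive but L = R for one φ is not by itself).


LHS = -4/π, RHS = -4/π. Yes, v = u' weakly.

u(x) = x**2 - x - 1, classical derivative u'(x) = 2*x - 1.
φ(x) = sin(πx/2), so φ'(x) = π*cos(π*x/2)/2.
Note φ(0) = φ(2) = 0, so the boundary term u·φ vanishes.
LHS = ∫_0^2 u(x) φ'(x) dx = ∫_0^2 (π*x^2*cos(π*x/2)/2 - π*x*cos(π*x/2)/2 - π*cos(π*x/2)/2) dx. Term by term:
  ∫_0^2 -π*cos(π*x/2)/2 dx = 0;  ∫_0^2 π*x^2*cos(π*x/2)/2 dx = -8/π;  ∫_0^2 -π*x*cos(π*x/2)/2 dx = 4/π.
Sum: 0 − 8/π + 4/π = -4/π.
So LHS = -4/π.
∫_0^2 v(x) φ(x) dx = ∫_0^2 (2*x*sin(π*x/2) - sin(π*x/2)) dx. Term by term:
  ∫_0^2 -sin(π*x/2) dx = -4/π;  ∫_0^2 2*x*sin(π*x/2) dx = 8/π.
Sum: -4/π + 8/π = 4/π.
So RHS = -∫_0^2 v(x) φ(x) dx = -4/π.
LHS = RHS, so the identity holds for this test φ.
Moreover u is smooth here and v(x) = u'(x) = 2*x - 1 pointwise, so the identity holds for every test function. Hence v is the weak derivative of u.


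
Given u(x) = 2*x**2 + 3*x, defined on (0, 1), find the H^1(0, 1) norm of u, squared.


||u||_{H^1}^2 = 497/15

The H^1 norm (squared) on an interval (0, L) is
  ||u||_{H^1}^2 = ∫_0^L u(x)^2 dx + ∫_0^L u'(x)^2 dx.
Compute u'(x) = 4*x + 3.
Then u(x)^2 = 4*x**4 + 12*x**3 + 9*x**2 and u'(x)^2 = 16*x**2 + 24*x + 9.
Integrate each monomial from 0 to 1 using ∫_0^1 c·x^n dx = c·1^(n+1)/(n+1):
  ∫_0^1 u(x)^2 dx = ∫_0^1 (4*x^4 + 12*x^3 + 9*x^2) dx. Term by term:
    ∫_0^1 4*x^4 dx = 4/5;  ∫_0^1 12*x^3 dx = 3;  ∫_0^1 9*x^2 dx = 3.
  Sum: 4/5 + 3 + 3 = 34/5.
  ∫_0^1 u'(x)^2 dx = ∫_0^1 (16*x^2 + 24*x + 9) dx. Term by term:
    ∫_0^1 16*x^2 dx = 16/3;  ∫_0^1 24*x dx = 12;  ∫_0^1 9 dx = 9.
  Sum: 16/3 + 12 + 9 = 79/3.
Adding: ||u||_{H^1}^2 = 34/5 + 79/3 = 497/15.


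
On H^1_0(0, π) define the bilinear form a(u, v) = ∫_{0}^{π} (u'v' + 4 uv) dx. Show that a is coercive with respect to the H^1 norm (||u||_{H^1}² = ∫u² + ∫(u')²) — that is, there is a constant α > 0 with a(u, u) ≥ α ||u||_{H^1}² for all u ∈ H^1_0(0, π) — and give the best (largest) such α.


α = 1

Coercivity of a(·,·) on H^1_0(0, π) means a(u, u) ≥ α ||u||_{H^1}² for every u ∈ H^1_0.
The interval has length L = π, and Poincaré/coercivity depend only on L. Here a(u, u) = ∫(u')² + (4)·∫u².
Here c = 4 ≥ 1, so a(u,u) = ∫(u')² + c∫u² ≥ ∫(u')² + ∫u² = ||u||_{H^1}², i.e. α = 1 works. No larger α is possible: a(u,u) ≥ α||u||_{H^1}² means (1−α)∫(u')² ≥ (α−c)∫u², and for the modes u_n = sin(nπ(x−x₀)/L) (x₀ the left endpoint) one has ∫u_n²/∫(u_n')² = (L/(nπ))² → 0, so a(u_n,u_n)/||u_n||_{H^1}² → 1. Hence the optimal constant is α = 1.
Therefore α = 1.


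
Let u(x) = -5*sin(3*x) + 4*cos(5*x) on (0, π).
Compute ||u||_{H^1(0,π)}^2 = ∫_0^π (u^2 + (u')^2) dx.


||u||_{H^1(0,π)}^2 = 333*π

u'(x) = -20*sin(5*x) - 15*cos(3*x).
Expand u² and (u')² and integrate term by term on (0, π), using: for integers n ≥ 1, ∫_0^π sin²(nx) dx = ∫_0^π cos²(nx) dx = π/2; for n ≠ n', ∫_0^π sin(nx)sin(n'x) dx = ∫_0^π cos(nx)cos(n'x) dx = 0; and by product-to-sum, ∫_0^π sin(nx)cos(n'x) dx = ½∫_0^π [sin((n+n')x) + sin((n−n')x)] dx, which is 0 when n+n' is even and 2n/(n²−n'²) when n+n' is odd (it need not vanish on (0, π)).
  u² squared terms: (-5)²·∫sin(3x)² dx = 25·π/2 = 25*π/2;  (4)²·∫cos(5x)² dx = 16·π/2 = 8*π.
  u² cross terms: 2·(-5)·(4)·∫sin(3x)·cos(5x) dx = -40·(0) = 0.
  So ∫_0^π u² dx = 25*π/2 + 8*π + 0 = 41*π/2.
  (u')² squared terms: (-20)²·∫sin(5x)² dx = 400·π/2 = 200*π;  (-15)²·∫cos(3x)² dx = 225·π/2 = 225*π/2.
  (u')² cross terms: 2·(-20)·(-15)·∫sin(5x)·cos(3x) dx = 600·(0) = 0.
  So ∫_0^π (u')² dx = 200*π + 225*π/2 + 0 = 625*π/2.
||u||_{H^1}^2 = (41*π/2) + (625*π/2) = 333*π.


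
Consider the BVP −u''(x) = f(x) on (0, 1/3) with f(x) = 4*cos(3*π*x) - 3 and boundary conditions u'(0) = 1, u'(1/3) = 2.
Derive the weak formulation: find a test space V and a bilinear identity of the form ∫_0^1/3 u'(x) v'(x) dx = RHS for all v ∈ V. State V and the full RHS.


V = H^1(0, 1/3) (v unrestricted at boundary; u is determined up to an additive constant); weak form: ∫_0^1/3 u'v' dx = ∫_0^1/3 (4*cos(3*π*x) - 3) v dx + 2·v(1/3) − v(0) for all v ∈ V.

Multiply both sides by a test function v and integrate from 0 to 1/3:
  ∫_0^1/3 −u''(x) v(x) dx = ∫_0^1/3 f(x) v(x) dx.
Integrate the LHS by parts once:
  ∫_0^1/3 −u'' v dx = −[u'(x) v(x)]_0^1/3 + ∫_0^1/3 u'(x) v'(x) dx.
Thus ∫_0^1/3 u'(x) v'(x) dx = ∫_0^1/3 f(x) v(x) dx + [u'(x) v(x)]_0^1/3.
Choose V so that boundary terms are either known or forced to vanish.
u has inhomogeneous Neumann u'(0) = 1, u'(1/3) = 2. [u' v]_0^1/3 = (2)·v(1/3) − (1)·v(0) = 2·v(1/3) − v(0). Take V = H^1(0, 1/3); boundary term becomes part of RHS.
Weak formulation: find u (satisfying any essential BC) such that ∫_0^1/3 u'(x) v'(x) dx = ∫_0^1/3 f v dx + 2·v(1/3) − v(0) for all v ∈ V (Neumann data are natural BCs: they enter the RHS as boundary terms).
Substituting f(x) = 4*cos(3*π*x) - 3, the right-hand side is ∫_0^1/3 (4*cos(3*π*x) - 3) v dx + 2·v(1/3) − v(0).
Compatibility check (pure Neumann): taking v ≡ 1 ∈ V gives 0 = ∫_0^1/3 f dx + (2) − (1), i.e. ∫_0^1/3 f dx must equal u'(0) − u'(1/3) = -1. Indeed ∫_0^1/3 (4*cos(3*π*x) - 3) dx = -1, so the data are compatible. The solution is then unique only up to an additive constant (fix it e.g. by requiring ∫_0^1/3 u dx = 0).


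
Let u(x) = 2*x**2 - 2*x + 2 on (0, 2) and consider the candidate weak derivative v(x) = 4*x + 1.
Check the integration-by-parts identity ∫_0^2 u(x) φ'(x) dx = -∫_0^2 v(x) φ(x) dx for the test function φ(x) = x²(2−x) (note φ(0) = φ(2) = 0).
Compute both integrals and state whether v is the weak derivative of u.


LHS = -56/15, RHS = -116/15. No, v is not the weak derivative of u.

u(x) = 2*x**2 - 2*x + 2, classical derivative u'(x) = 4*x - 2.
φ(x) = x²(2−x), so φ'(x) = x*(4 - 3*x).
Note φ(0) = φ(2) = 0, so the boundary term u·φ vanishes.
LHS = ∫_0^2 u(x) φ'(x) dx = ∫_0^2 (-6*x^4 + 14*x^3 - 14*x^2 + 8*x) dx. Term by term:
  ∫_0^2 -6*x^4 dx = -192/5;  ∫_0^2 14*x^3 dx = 56;  ∫_0^2 -14*x^2 dx = -112/3;
  ∫_0^2 8*x dx = 16.
Sum: -192/5 + 56 − 112/3 + 16 = -56/15.
So LHS = -56/15.
∫_0^2 v(x) φ(x) dx = ∫_0^2 (-4*x^4 + 7*x^3 + 2*x^2) dx. Term by term:
  ∫_0^2 -4*x^4 dx = -128/5;  ∫_0^2 7*x^3 dx = 28;  ∫_0^2 2*x^2 dx = 16/3.
Sum: -128/5 + 28 + 16/3 = 116/15.
So RHS = -∫_0^2 v(x) φ(x) dx = -116/15.
LHS − RHS = 4 ≠ 0, so the identity fails.
(For a valid weak derivative the identity must hold for EVERY test function, in particular this one. The failure shows v is NOT the weak derivative of u.)
Correct weak derivative would be u'(x) = 4*x - 2.


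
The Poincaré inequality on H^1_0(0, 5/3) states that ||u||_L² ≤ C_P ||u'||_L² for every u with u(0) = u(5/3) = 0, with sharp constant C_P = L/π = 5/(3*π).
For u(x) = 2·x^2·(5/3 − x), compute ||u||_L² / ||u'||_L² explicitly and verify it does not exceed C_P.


||u||_L² / ||u'||_L² = 5*sqrt(14)/42 < C_P = 5/(3*π).

u(x) = 2·x^2·(5/3 − x), so u'(x) = 2*x*(10 - 9*x)/3.
u(x) = 2·x^2·(5/3 − x) vanishes at x = 0 and x = 5/3, so u ∈ H^1_0(0, 5/3). Differentiate via the product rule and integrate the resulting polynomials term by term.
  ∫_0^5/3 u² dx = ∫_0^5/3 (4*x^6 - 40*x^5/3 + 100*x^4/9) dx. Term by term:
    ∫_0^5/3 4*x^6 dx = 312500/15309;  ∫_0^5/3 -40*x^5/3 dx = -312500/6561;  ∫_0^5/3 100*x^4/9 dx = 62500/2187.
  Sum: 312500/15309 − 312500/6561 + 62500/2187 = 62500/45927.
  ∫_0^5/3 (u')² dx = ∫_0^5/3 (36*x^4 - 80*x^3 + 400*x^2/9) dx. Term by term:
    ∫_0^5/3 36*x^4 dx = 2500/27;  ∫_0^5/3 -80*x^3 dx = -12500/81;  ∫_0^5/3 400*x^2/9 dx = 50000/729.
  Sum: 2500/27 − 12500/81 + 50000/729 = 5000/729.
∫_0^5/3 u² dx = 62500/45927, so ||u||_L² = 250*sqrt(7)/567.
∫_0^5/3 (u')² dx = 5000/729, so ||u'||_L² = 50*sqrt(2)/27.
Ratio ||u||_L² / ||u'||_L² = 5*sqrt(14)/42.
Sharp Poincaré constant on H^1_0(0, 5/3) is C_P = L/π = 5/(3*π), achieved by sin(3*π/5·x).
A polynomial bump cannot attain the sharp Poincaré constant (only the first sine eigenfunction does), so the ratio is strictly less than C_P, consistent with ||u||_L² ≤ C_P ||u'||_L².


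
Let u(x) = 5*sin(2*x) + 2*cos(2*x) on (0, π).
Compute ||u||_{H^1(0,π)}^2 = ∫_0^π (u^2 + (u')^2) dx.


||u||_{H^1(0,π)}^2 = 145*π/2

u'(x) = -4*sin(2*x) + 10*cos(2*x).
Expand u² and (u')² and integrate term by term on (0, π), using: for integers n ≥ 1, ∫_0^π sin²(nx) dx = ∫_0^π cos²(nx) dx = π/2; for n ≠ n', ∫_0^π sin(nx)sin(n'x) dx = ∫_0^π cos(nx)cos(n'x) dx = 0; and by product-to-sum, ∫_0^π sin(nx)cos(n'x) dx = ½∫_0^π [sin((n+n')x) + sin((n−n')x)] dx, which is 0 when n+n' is even and 2n/(n²−n'²) when n+n' is odd (it need not vanish on (0, π)).
  u² squared terms: (2)²·∫cos(2x)² dx = 4·π/2 = 2*π;  (5)²·∫sin(2x)² dx = 25·π/2 = 25*π/2.
  u² cross terms: 2·(2)·(5)·∫cos(2x)·sin(2x) dx = 20·(0) = 0.
  So ∫_0^π u² dx = 2*π + 25*π/2 + 0 = 29*π/2.
  (u')² squared terms: (-4)²·∫sin(2x)² dx = 16·π/2 = 8*π;  (10)²·∫cos(2x)² dx = 100·π/2 = 50*π.
  (u')² cross terms: 2·(-4)·(10)·∫sin(2x)·cos(2x) dx = -80·(0) = 0.
  So ∫_0^π (u')² dx = 8*π + 50*π + 0 = 58*π.
||u||_{H^1}^2 = (29*π/2) + (58*π) = 145*π/2.


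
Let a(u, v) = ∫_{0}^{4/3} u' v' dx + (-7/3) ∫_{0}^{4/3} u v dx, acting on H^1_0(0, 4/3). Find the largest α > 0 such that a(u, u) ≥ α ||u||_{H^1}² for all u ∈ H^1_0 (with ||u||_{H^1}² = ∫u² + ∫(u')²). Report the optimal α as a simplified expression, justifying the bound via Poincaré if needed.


α = (-112 + 27*π^2)/(3*(16 + 9*π^2))

Coercivity of a(·,·) on H^1_0(0, 4/3) means a(u, u) ≥ α ||u||_{H^1}² for every u ∈ H^1_0.
The interval has length L = 4/3, and Poincaré/coercivity depend only on L. Here a(u, u) = ∫(u')² + (-7/3)·∫u².
Here c = -7/3 < 0 with |c| < (π/L)² = 9*π^2/16, so coercivity still holds. The condition a(u,u) ≥ α||u||_{H^1}² reads (1−α)∫(u')² ≥ (α−c)∫u². Any admissible α is ≤ 1 (rapidly oscillating u have ∫u²/∫(u')² → 0), and α = 1 would force 0 ≥ (1−c)∫u², impossible since c < 1; so 1−α > 0. By the sharp Poincaré inequality on H^1_0 of an interval of length L, ∫(u')² ≥ (π/L)²∫u² with equality for the first sine mode sin(π(x−x₀)/L) (x₀ the left endpoint), so the inequality holds for all u iff (1−α)(π/L)² ≥ α − c, i.e. α ≤ ((π/L)² + c)/((π/L)² + 1) = (1 + c(L/π)²)/(1 + (L/π)²). (Direct route, valid since c ≤ 0: Poincaré gives c∫u² ≥ c(L/π)²∫(u')², so a(u,u) ≥ (1 + c(L/π)²)∫(u')², while ||u||_{H^1}² ≤ (1 + (L/π)²)∫(u')²; dividing yields the same α.) With (π/L)² = 9*π^2/16 and c = -7/3, the largest admissible constant is α = ((π/L)² + c)/((π/L)² + 1).
Simplifying, α = (-112 + 27*π^2)/(3*(16 + 9*π^2)).


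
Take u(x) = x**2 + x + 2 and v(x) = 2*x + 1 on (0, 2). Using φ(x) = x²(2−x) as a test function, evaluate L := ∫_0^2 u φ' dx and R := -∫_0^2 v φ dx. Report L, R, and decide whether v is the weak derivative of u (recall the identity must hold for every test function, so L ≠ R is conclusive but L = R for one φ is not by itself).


LHS = -68/15, RHS = -68/15. Yes, v = u' weakly.

u(x) = x**2 + x + 2, classical derivative u'(x) = 2*x + 1.
φ(x) = x²(2−x), so φ'(x) = x*(4 - 3*x).
Note φ(0) = φ(2) = 0, so the boundary term u·φ vanishes.
LHS = ∫_0^2 u(x) φ'(x) dx = ∫_0^2 (-3*x^4 + x^3 - 2*x^2 + 8*x) dx. Term by term:
  ∫_0^2 -3*x^4 dx = -96/5;  ∫_0^2 x^3 dx = 4;  ∫_0^2 -2*x^2 dx = -16/3;
  ∫_0^2 8*x dx = 16.
Sum: -96/5 + 4 − 16/3 + 16 = -68/15.
So LHS = -68/15.
∫_0^2 v(x) φ(x) dx = ∫_0^2 (-2*x^4 + 3*x^3 + 2*x^2) dx. Term by term:
  ∫_0^2 -2*x^4 dx = -64/5;  ∫_0^2 3*x^3 dx = 12;  ∫_0^2 2*x^2 dx = 16/3.
Sum: -64/5 + 12 + 16/3 = 68/15.
So RHS = -∫_0^2 v(x) φ(x) dx = -68/15.
LHS = RHS, so the identity holds for this test φ.
Moreover u is smooth here and v(x) = u'(x) = 2*x + 1 pointwise, so the identity holds for every test function. Hence v is the weak derivative of u.


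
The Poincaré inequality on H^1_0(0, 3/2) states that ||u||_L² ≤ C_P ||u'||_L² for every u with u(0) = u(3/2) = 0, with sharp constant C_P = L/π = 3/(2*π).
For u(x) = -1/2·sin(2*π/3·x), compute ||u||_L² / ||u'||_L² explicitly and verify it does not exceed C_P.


||u||_L² / ||u'||_L² = 3/(2*π) = C_P.

u(x) = -1/2·sin(2*π/3·x), so u'(x) = -π*cos(2*π*x/3)/3.
Writing u(x) = A·sin(kπx/L) with A = -1/2 and k = 1, use ∫_0^L sin²(kπx/L) dx = L/2 and ∫_0^L cos²(kπx/L) dx = L/2.
u² = 1/4·sin²(2*π/3·x) and (u')² = π^2/9·cos²(2*π/3·x), and each of sin², cos² integrates to L/2 = 3/4 over (0, 3/2).
∫_0^3/2 u² dx = 3/16, so ||u||_L² = sqrt(3)/4.
∫_0^3/2 (u')² dx = π^2/12, so ||u'||_L² = sqrt(3)*π/6.
Ratio ||u||_L² / ||u'||_L² = 3/(2*π).
Sharp Poincaré constant on H^1_0(0, 3/2) is C_P = L/π = 3/(2*π), achieved by sin(2*π/3·x).
This is the k = 1 eigenfunction (up to amplitude), so the ratio equals the sharp Poincaré constant exactly.


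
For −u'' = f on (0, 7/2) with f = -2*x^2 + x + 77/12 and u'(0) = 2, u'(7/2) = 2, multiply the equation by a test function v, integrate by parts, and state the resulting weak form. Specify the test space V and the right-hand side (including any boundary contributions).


V = H^1(0, 7/2) (v unrestricted at boundary; u is determined up to an additive constant); weak form: ∫_0^7/2 u'v' dx = ∫_0^7/2 (-2*x^2 + x + 77/12) v dx + 2·v(7/2) − 2·v(0) for all v ∈ V.

Multiply both sides by a test function v and integrate from 0 to 7/2:
  ∫_0^7/2 −u''(x) v(x) dx = ∫_0^7/2 f(x) v(x) dx.
Integrate the LHS by parts once:
  ∫_0^7/2 −u'' v dx = −[u'(x) v(x)]_0^7/2 + ∫_0^7/2 u'(x) v'(x) dx.
Thus ∫_0^7/2 u'(x) v'(x) dx = ∫_0^7/2 f(x) v(x) dx + [u'(x) v(x)]_0^7/2.
Choose V so that boundary terms are either known or forced to vanish.
u has inhomogeneous Neumann u'(0) = 2, u'(7/2) = 2. [u' v]_0^7/2 = (2)·v(7/2) − (2)·v(0) = 2·v(7/2) − 2·v(0). Take V = H^1(0, 7/2); boundary term becomes part of RHS.
Weak formulation: find u (satisfying any essential BC) such that ∫_0^7/2 u'(x) v'(x) dx = ∫_0^7/2 f v dx + 2·v(7/2) − 2·v(0) for all v ∈ V (Neumann data are natural BCs: they enter the RHS as boundary terms).
Substituting f(x) = -2*x^2 + x + 77/12, the right-hand side is ∫_0^7/2 (-2*x^2 + x + 77/12) v dx + 2·v(7/2) − 2·v(0).
Compatibility check (pure Neumann): taking v ≡ 1 ∈ V gives 0 = ∫_0^7/2 f dx + (2) − (2), i.e. ∫_0^7/2 f dx must equal u'(0) − u'(7/2) = 0. Indeed ∫_0^7/2 (-2*x^2 + x + 77/12) dx = 0, so the data are compatible. The solution is then unique only up to an additive constant (fix it e.g. by requiring ∫_0^7/2 u dx = 0).


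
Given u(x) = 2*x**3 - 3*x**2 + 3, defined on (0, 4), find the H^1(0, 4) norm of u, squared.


||u||_{H^1}^2 = 48764/7

The H^1 norm (squared) on an interval (0, L) is
  ||u||_{H^1}^2 = ∫_0^L u(x)^2 dx + ∫_0^L u'(x)^2 dx.
Compute u'(x) = 6*x**2 - 6*x.
Then u(x)^2 = 4*x**6 - 12*x**5 + 9*x**4 + 12*x**3 - 18*x**2 + 9 and u'(x)^2 = 36*x**4 - 72*x**3 + 36*x**2.
Integrate each monomial from 0 to 4 using ∫_0^4 c·x^n dx = c·4^(n+1)/(n+1):
  ∫_0^4 u(x)^2 dx = ∫_0^4 (4*x^6 - 12*x^5 + 9*x^4 + 12*x^3 - 18*x^2 + 9) dx. Term by term:
    ∫_0^4 4*x^6 dx = 65536/7;  ∫_0^4 -12*x^5 dx = -8192;  ∫_0^4 9*x^4 dx = 9216/5;
    ∫_0^4 12*x^3 dx = 768;  ∫_0^4 -18*x^2 dx = -384;  ∫_0^4 9 dx = 36.
  Sum: 65536/7 − 8192 + 9216/5 + 768 − 384 + 36 = 120172/35.
  ∫_0^4 u'(x)^2 dx = ∫_0^4 (36*x^4 - 72*x^3 + 36*x^2) dx. Term by term:
    ∫_0^4 36*x^4 dx = 36864/5;  ∫_0^4 -72*x^3 dx = -4608;  ∫_0^4 36*x^2 dx = 768.
  Sum: 36864/5 − 4608 + 768 = 17664/5.
Adding: ||u||_{H^1}^2 = 120172/35 + 17664/5 = 48764/7.


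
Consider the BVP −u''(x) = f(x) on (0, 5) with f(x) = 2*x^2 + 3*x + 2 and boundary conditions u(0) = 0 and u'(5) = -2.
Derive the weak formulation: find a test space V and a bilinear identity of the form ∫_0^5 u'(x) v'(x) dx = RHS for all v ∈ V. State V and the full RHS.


V = {v ∈ H^1(0, 5) : v(0) = 0} (test functions vanish at x = 0 where u is specified); weak form: ∫_0^5 u'v' dx = ∫_0^5 (2*x^2 + 3*x + 2) v dx − 2·v(5) for all v ∈ V.

Multiply both sides by a test function v and integrate from 0 to 5:
  ∫_0^5 −u''(x) v(x) dx = ∫_0^5 f(x) v(x) dx.
Integrate the LHS by parts once:
  ∫_0^5 −u'' v dx = −[u'(x) v(x)]_0^5 + ∫_0^5 u'(x) v'(x) dx.
Thus ∫_0^5 u'(x) v'(x) dx = ∫_0^5 f(x) v(x) dx + [u'(x) v(x)]_0^5.
Choose V so that boundary terms are either known or forced to vanish.
Mixed BC: u(0) = 0 (Dirichlet) and u'(5) = -2 (Neumann). Define V = {v ∈ H^1(0, 5) : v(0) = 0}. Then [u' v]_0^5 = u'(5)·v(5) − u'(0)·0 = − 2·v(5).
Weak formulation: find u (satisfying any essential BC) such that ∫_0^5 u'(x) v'(x) dx = ∫_0^5 f v dx − 2·v(5) for all v ∈ V (Dirichlet at 0 absorbed into V; Neumann datum at x = 5 contributes the boundary term).
Substituting f(x) = 2*x^2 + 3*x + 2, the right-hand side is ∫_0^5 (2*x^2 + 3*x + 2) v dx − 2·v(5).


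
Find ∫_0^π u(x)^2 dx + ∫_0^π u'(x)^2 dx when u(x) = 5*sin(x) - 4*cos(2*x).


||u||_{H^1(0,π)}^2 = 400/3 + 65*π

u'(x) = 8*sin(2*x) + 5*cos(x).
Expand u² and (u')² and integrate term by term on (0, π), using: for integers n ≥ 1, ∫_0^π sin²(nx) dx = ∫_0^π cos²(nx) dx = π/2; for n ≠ n', ∫_0^π sin(nx)sin(n'x) dx = ∫_0^π cos(nx)cos(n'x) dx = 0; and by product-to-sum, ∫_0^π sin(nx)cos(n'x) dx = ½∫_0^π [sin((n+n')x) + sin((n−n')x)] dx, which is 0 when n+n' is even and 2n/(n²−n'²) when n+n' is odd (it need not vanish on (0, π)).
  u² squared terms: (-4)²·∫cos(2x)² dx = 16·π/2 = 8*π;  (5)²·∫sin(x)² dx = 25·π/2 = 25*π/2.
  u² cross terms: 2·(-4)·(5)·∫cos(2x)·sin(x) dx = -40·(-2/3) = 80/3.
  So ∫_0^π u² dx = 8*π + 25*π/2 + 80/3 = 80/3 + 41*π/2.
  (u')² squared terms: (5)²·∫cos(x)² dx = 25·π/2 = 25*π/2;  (8)²·∫sin(2x)² dx = 64·π/2 = 32*π.
  (u')² cross terms: 2·(5)·(8)·∫cos(x)·sin(2x) dx = 80·(4/3) = 320/3.
  So ∫_0^π (u')² dx = 25*π/2 + 32*π + 320/3 = 320/3 + 89*π/2.
||u||_{H^1}^2 = (80/3 + 41*π/2) + (320/3 + 89*π/2) = 400/3 + 65*π.


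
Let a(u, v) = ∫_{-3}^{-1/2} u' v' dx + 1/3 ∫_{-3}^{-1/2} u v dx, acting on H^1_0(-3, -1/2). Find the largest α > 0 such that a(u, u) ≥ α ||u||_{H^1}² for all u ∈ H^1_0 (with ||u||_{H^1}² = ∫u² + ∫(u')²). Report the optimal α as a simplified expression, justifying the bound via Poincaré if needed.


α = (25 + 12*π^2)/(3*(25 + 4*π^2))

Coercivity of a(·,·) on H^1_0(-3, -1/2) means a(u, u) ≥ α ||u||_{H^1}² for every u ∈ H^1_0.
The interval has length L = 5/2, and Poincaré/coercivity depend only on L. Here a(u, u) = ∫(u')² + (1/3)·∫u².
Here 0 < c = 1/3 < 1. The condition a(u,u) ≥ α||u||_{H^1}² reads (1−α)∫(u')² ≥ (α−c)∫u². Any admissible α is ≤ 1 (rapidly oscillating u have ∫u²/∫(u')² → 0), and α = 1 would force 0 ≥ (1−c)∫u², impossible since c < 1; so 1−α > 0. By the sharp Poincaré inequality on H^1_0 of an interval of length L, ∫(u')² ≥ (π/L)²∫u² with equality for the first sine mode sin(π(x−x₀)/L) (x₀ the left endpoint), so the inequality holds for all u iff (1−α)(π/L)² ≥ α − c, i.e. α ≤ ((π/L)² + c)/((π/L)² + 1) = (1 + c(L/π)²)/(1 + (L/π)²). With (π/L)² = 4*π^2/25 and c = 1/3, the largest admissible constant is α = ((π/L)² + c)/((π/L)² + 1).
Simplifying, α = (25 + 12*π^2)/(3*(25 + 4*π^2)).


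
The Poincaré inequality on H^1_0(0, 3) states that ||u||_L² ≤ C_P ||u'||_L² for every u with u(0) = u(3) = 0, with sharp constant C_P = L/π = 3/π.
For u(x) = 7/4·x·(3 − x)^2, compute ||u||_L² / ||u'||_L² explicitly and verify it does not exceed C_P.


||u||_L² / ||u'||_L² = 3*sqrt(14)/14 < C_P = 3/π.

u(x) = 7/4·x·(3 − x)^2, so u'(x) = 21*(x - 3)*(x - 1)/4.
u(x) = 7/4·x·(3 − x)^2 vanishes at x = 0 and x = 3, so u ∈ H^1_0(0, 3). Differentiate via the product rule and integrate the resulting polynomials term by term.
  ∫_0^3 u² dx = ∫_0^3 (49*x^6/16 - 147*x^5/4 + 1323*x^4/8 - 1323*x^3/4 + 3969*x^2/16) dx. Term by term:
    ∫_0^3 49*x^6/16 dx = 15309/16;  ∫_0^3 -147*x^5/4 dx = -35721/8;  ∫_0^3 1323*x^4/8 dx = 321489/40;
    ∫_0^3 -1323*x^3/4 dx = -107163/16;  ∫_0^3 3969*x^2/16 dx = 35721/16.
  Sum: 15309/16 − 35721/8 + 321489/40 − 107163/16 + 35721/16 = 5103/80.
  ∫_0^3 (u')² dx = ∫_0^3 (441*x^4/16 - 441*x^3/2 + 4851*x^2/8 - 1323*x/2 + 3969/16) dx. Term by term:
    ∫_0^3 441*x^4/16 dx = 107163/80;  ∫_0^3 -441*x^3/2 dx = -35721/8;  ∫_0^3 4851*x^2/8 dx = 43659/8;
    ∫_0^3 -1323*x/2 dx = -11907/4;  ∫_0^3 3969/16 dx = 11907/16.
  Sum: 107163/80 − 35721/8 + 43659/8 − 11907/4 + 11907/16 = 3969/40.
∫_0^3 u² dx = 5103/80, so ||u||_L² = 27*sqrt(35)/20.
∫_0^3 (u')² dx = 3969/40, so ||u'||_L² = 63*sqrt(10)/20.
Ratio ||u||_L² / ||u'||_L² = 3*sqrt(14)/14.
Sharp Poincaré constant on H^1_0(0, 3) is C_P = L/π = 3/π, achieved by sin(π/3·x).
A polynomial bump cannot attain the sharp Poincaré constant (only the first sine eigenfunction does), so the ratio is strictly less than C_P, consistent with ||u||_L² ≤ C_P ||u'||_L².


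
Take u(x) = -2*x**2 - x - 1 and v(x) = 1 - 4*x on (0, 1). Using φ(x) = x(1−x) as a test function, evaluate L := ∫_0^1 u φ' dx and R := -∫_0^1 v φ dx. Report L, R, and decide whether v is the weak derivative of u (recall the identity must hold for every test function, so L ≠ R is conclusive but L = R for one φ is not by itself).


LHS = 1/2, RHS = 1/6. No, v is not the weak derivative of u.

u(x) = -2*x**2 - x - 1, classical derivative u'(x) = -4*x - 1.
φ(x) = x(1−x), so φ'(x) = 1 - 2*x.
Note φ(0) = φ(1) = 0, so the boundary term u·φ vanishes.
LHS = ∫_0^1 u(x) φ'(x) dx = ∫_0^1 (4*x^3 + x - 1) dx. Term by term:
  ∫_0^1 4*x^3 dx = 1;  ∫_0^1 x dx = 1/2;  ∫_0^1 -1 dx = -1.
Sum: 1 + 1/2 − 1 = 1/2.
So LHS = 1/2.
∫_0^1 v(x) φ(x) dx = ∫_0^1 (4*x^3 - 5*x^2 + x) dx. Term by term:
  ∫_0^1 4*x^3 dx = 1;  ∫_0^1 -5*x^2 dx = -5/3;  ∫_0^1 x dx = 1/2.
Sum: 1 − 5/3 + 1/2 = -1/6.
So RHS = -∫_0^1 v(x) φ(x) dx = 1/6.
LHS − RHS = 1/3 ≠ 0, so the identity fails.
(For a valid weak derivative the identity must hold for EVERY test function, in particular this one. The failure shows v is NOT the weak derivative of u.)
Correct weak derivative would be u'(x) = -4*x - 1.


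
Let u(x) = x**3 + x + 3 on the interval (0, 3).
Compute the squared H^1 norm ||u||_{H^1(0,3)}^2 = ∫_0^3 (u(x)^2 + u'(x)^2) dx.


||u||_{H^1}^2 = 76197/70

The H^1 norm (squared) on an interval (0, L) is
  ||u||_{H^1}^2 = ∫_0^L u(x)^2 dx + ∫_0^L u'(x)^2 dx.
Compute u'(x) = 3*x**2 + 1.
Then u(x)^2 = x**6 + 2*x**4 + 6*x**3 + x**2 + 6*x + 9 and u'(x)^2 = 9*x**4 + 6*x**2 + 1.
Integrate each monomial from 0 to 3 using ∫_0^3 c·x^n dx = c·3^(n+1)/(n+1):
  ∫_0^3 u(x)^2 dx = ∫_0^3 (x^6 + 2*x^4 + 6*x^3 + x^2 + 6*x + 9) dx. Term by term:
    ∫_0^3 x^6 dx = 2187/7;  ∫_0^3 2*x^4 dx = 486/5;  ∫_0^3 6*x^3 dx = 243/2;
    ∫_0^3 x^2 dx = 9;  ∫_0^3 6*x dx = 27;  ∫_0^3 9 dx = 27.
  Sum: 2187/7 + 486/5 + 243/2 + 9 + 27 + 27 = 41589/70.
  ∫_0^3 u'(x)^2 dx = ∫_0^3 (9*x^4 + 6*x^2 + 1) dx. Term by term:
    ∫_0^3 9*x^4 dx = 2187/5;  ∫_0^3 6*x^2 dx = 54;  ∫_0^3 1 dx = 3.
  Sum: 2187/5 + 54 + 3 = 2472/5.
Adding: ||u||_{H^1}^2 = 41589/70 + 2472/5 = 76197/70.


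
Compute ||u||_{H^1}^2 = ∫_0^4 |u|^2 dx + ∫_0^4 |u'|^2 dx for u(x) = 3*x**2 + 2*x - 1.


||u||_{H^1}^2 = 52748/15

The H^1 norm (squared) on an interval (0, L) is
  ||u||_{H^1}^2 = ∫_0^L u(x)^2 dx + ∫_0^L u'(x)^2 dx.
Compute u'(x) = 6*x + 2.
Then u(x)^2 = 9*x**4 + 12*x**3 - 2*x**2 - 4*x + 1 and u'(x)^2 = 36*x**2 + 24*x + 4.
Integrate each monomial from 0 to 4 using ∫_0^4 c·x^n dx = c·4^(n+1)/(n+1):
  ∫_0^4 u(x)^2 dx = ∫_0^4 (9*x^4 + 12*x^3 - 2*x^2 - 4*x + 1) dx. Term by term:
    ∫_0^4 9*x^4 dx = 9216/5;  ∫_0^4 12*x^3 dx = 768;  ∫_0^4 -2*x^2 dx = -128/3;
    ∫_0^4 -4*x dx = -32;  ∫_0^4 1 dx = 4.
  Sum: 9216/5 + 768 − 128/3 − 32 + 4 = 38108/15.
  ∫_0^4 u'(x)^2 dx = ∫_0^4 (36*x^2 + 24*x + 4) dx. Term by term:
    ∫_0^4 36*x^2 dx = 768;  ∫_0^4 24*x dx = 192;  ∫_0^4 4 dx = 16.
  Sum: 768 + 192 + 16 = 976.
Adding: ||u||_{H^1}^2 = 38108/15 + 976 = 52748/15.


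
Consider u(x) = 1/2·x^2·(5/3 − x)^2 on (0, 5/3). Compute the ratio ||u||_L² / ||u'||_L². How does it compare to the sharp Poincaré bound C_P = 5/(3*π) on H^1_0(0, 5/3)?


||u||_L² / ||u'||_L² = 5*sqrt(3)/18 < C_P = 5/(3*π).

u(x) = 1/2·x^2·(5/3 − x)^2, so u'(x) = x*(3*x - 5)*(6*x - 5)/9.
u(x) = 1/2·x^2·(5/3 − x)^2 vanishes at x = 0 and x = 5/3, so u ∈ H^1_0(0, 5/3). Differentiate via the product rule and integrate the resulting polynomials term by term.
  ∫_0^5/3 u² dx = ∫_0^5/3 (x^8/4 - 5*x^7/3 + 25*x^6/6 - 125*x^5/27 + 625*x^4/324) dx. Term by term:
    ∫_0^5/3 x^8/4 dx = 1953125/708588;  ∫_0^5/3 -5*x^7/3 dx = -1953125/157464;  ∫_0^5/3 25*x^6/6 dx = 1953125/91854;
    ∫_0^5/3 -125*x^5/27 dx = -1953125/118098;  ∫_0^5/3 625*x^4/324 dx = 390625/78732.
  Sum: 1953125/708588 − 1953125/157464 + 1953125/91854 − 1953125/118098 + 390625/78732 = 390625/9920232.
  ∫_0^5/3 (u')² dx = ∫_0^5/3 (4*x^6 - 20*x^5 + 325*x^4/9 - 250*x^3/9 + 625*x^2/81) dx. Term by term:
    ∫_0^5/3 4*x^6 dx = 312500/15309;  ∫_0^5/3 -20*x^5 dx = -156250/2187;  ∫_0^5/3 325*x^4/9 dx = 203125/2187;
    ∫_0^5/3 -250*x^3/9 dx = -78125/1458;  ∫_0^5/3 625*x^2/81 dx = 78125/6561.
  Sum: 312500/15309 − 156250/2187 + 203125/2187 − 78125/1458 + 78125/6561 = 15625/91854.
∫_0^5/3 u² dx = 390625/9920232, so ||u||_L² = 625*sqrt(42)/20412.
∫_0^5/3 (u')² dx = 15625/91854, so ||u'||_L² = 125*sqrt(14)/1134.
Ratio ||u||_L² / ||u'||_L² = 5*sqrt(3)/18.
Sharp Poincaré constant on H^1_0(0, 5/3) is C_P = L/π = 5/(3*π), achieved by sin(3*π/5·x).
A polynomial bump cannot attain the sharp Poincaré constant (only the first sine eigenfunction does), so the ratio is strictly less than C_P, consistent with ||u||_L² ≤ C_P ||u'||_L².


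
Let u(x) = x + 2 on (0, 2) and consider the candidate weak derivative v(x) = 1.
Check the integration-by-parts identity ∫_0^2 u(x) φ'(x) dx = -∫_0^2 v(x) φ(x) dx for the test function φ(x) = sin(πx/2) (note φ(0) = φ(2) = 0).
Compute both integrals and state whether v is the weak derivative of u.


LHS = -4/π, RHS = -4/π. Yes, v = u' weakly.

u(x) = x + 2, classical derivative u'(x) = 1.
φ(x) = sin(πx/2), so φ'(x) = π*cos(π*x/2)/2.
Note φ(0) = φ(2) = 0, so the boundary term u·φ vanishes.
LHS = ∫_0^2 u(x) φ'(x) dx = ∫_0^2 (π*x*cos(π*x/2)/2 + π*cos(π*x/2)) dx. Term by term:
  ∫_0^2 π*cos(π*x/2) dx = 0;  ∫_0^2 π*x*cos(π*x/2)/2 dx = -4/π.
Sum: 0 − 4/π = -4/π.
So LHS = -4/π.
∫_0^2 v(x) φ(x) dx = ∫_0^2 (sin(π*x/2)) dx. Term by term:
  ∫_0^2 sin(π*x/2) dx = 4/π.
So RHS = -∫_0^2 v(x) φ(x) dx = -4/π.
LHS = RHS, so the identity holds for this test φ.
Moreover u is smooth here and v(x) = u'(x) = 1 pointwise, so the identity holds for every test function. Hence v is the weak derivative of u.


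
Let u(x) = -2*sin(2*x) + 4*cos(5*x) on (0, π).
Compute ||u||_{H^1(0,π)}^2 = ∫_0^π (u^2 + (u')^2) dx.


||u||_{H^1(0,π)}^2 = 1664/21 + 218*π

u'(x) = -20*sin(5*x) - 4*cos(2*x).
Expand u² and (u')² and integrate term by term on (0, π), using: for integers n ≥ 1, ∫_0^π sin²(nx) dx = ∫_0^π cos²(nx) dx = π/2; for n ≠ n', ∫_0^π sin(nx)sin(n'x) dx = ∫_0^π cos(nx)cos(n'x) dx = 0; and by product-to-sum, ∫_0^π sin(nx)cos(n'x) dx = ½∫_0^π [sin((n+n')x) + sin((n−n')x)] dx, which is 0 when n+n' is even and 2n/(n²−n'²) when n+n' is odd (it need not vanish on (0, π)).
  u² squared terms: (-2)²·∫sin(2x)² dx = 4·π/2 = 2*π;  (4)²·∫cos(5x)² dx = 16·π/2 = 8*π.
  u² cross terms: 2·(-2)·(4)·∫sin(2x)·cos(5x) dx = -16·(-4/21) = 64/21.
  So ∫_0^π u² dx = 2*π + 8*π + 64/21 = 64/21 + 10*π.
  (u')² squared terms: (-20)²·∫sin(5x)² dx = 400·π/2 = 200*π;  (-4)²·∫cos(2x)² dx = 16·π/2 = 8*π.
  (u')² cross terms: 2·(-20)·(-4)·∫sin(5x)·cos(2x) dx = 160·(10/21) = 1600/21.
  So ∫_0^π (u')² dx = 200*π + 8*π + 1600/21 = 1600/21 + 208*π.
||u||_{H^1}^2 = (64/21 + 10*π) + (1600/21 + 208*π) = 1664/21 + 218*π.


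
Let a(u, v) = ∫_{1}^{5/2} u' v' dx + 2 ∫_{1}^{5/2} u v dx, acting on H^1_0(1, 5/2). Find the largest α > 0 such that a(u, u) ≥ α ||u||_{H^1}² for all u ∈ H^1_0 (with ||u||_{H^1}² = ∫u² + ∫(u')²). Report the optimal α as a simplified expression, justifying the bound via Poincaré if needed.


α = 1

Coercivity of a(·,·) on H^1_0(1, 5/2) means a(u, u) ≥ α ||u||_{H^1}² for every u ∈ H^1_0.
The interval has length L = 3/2, and Poincaré/coercivity depend only on L. Here a(u, u) = ∫(u')² + (2)·∫u².
Here c = 2 ≥ 1, so a(u,u) = ∫(u')² + c∫u² ≥ ∫(u')² + ∫u² = ||u||_{H^1}², i.e. α = 1 works. No larger α is possible: a(u,u) ≥ α||u||_{H^1}² means (1−α)∫(u')² ≥ (α−c)∫u², and for the modes u_n = sin(nπ(x−x₀)/L) (x₀ the left endpoint) one has ∫u_n²/∫(u_n')² = (L/(nπ))² → 0, so a(u_n,u_n)/||u_n||_{H^1}² → 1. Hence the optimal constant is α = 1.
Therefore α = 1.


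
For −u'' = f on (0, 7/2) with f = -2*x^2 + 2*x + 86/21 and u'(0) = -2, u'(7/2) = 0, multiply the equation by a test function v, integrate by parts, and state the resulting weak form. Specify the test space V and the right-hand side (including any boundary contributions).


V = H^1(0, 7/2) (v unrestricted at boundary; u is determined up to an additive constant); weak form: ∫_0^7/2 u'v' dx = ∫_0^7/2 (-2*x^2 + 2*x + 86/21) v dx + 2·v(0) for all v ∈ V.

Multiply both sides by a test function v and integrate from 0 to 7/2:
  ∫_0^7/2 −u''(x) v(x) dx = ∫_0^7/2 f(x) v(x) dx.
Integrate the LHS by parts once:
  ∫_0^7/2 −u'' v dx = −[u'(x) v(x)]_0^7/2 + ∫_0^7/2 u'(x) v'(x) dx.
Thus ∫_0^7/2 u'(x) v'(x) dx = ∫_0^7/2 f(x) v(x) dx + [u'(x) v(x)]_0^7/2.
Choose V so that boundary terms are either known or forced to vanish.
u has inhomogeneous Neumann u'(0) = -2, u'(7/2) = 0. [u' v]_0^7/2 = (0)·v(7/2) − (-2)·v(0) = 2·v(0). Take V = H^1(0, 7/2); boundary term becomes part of RHS.
Weak formulation: find u (satisfying any essential BC) such that ∫_0^7/2 u'(x) v'(x) dx = ∫_0^7/2 f v dx + 2·v(0) for all v ∈ V (Neumann data are natural BCs: they enter the RHS as boundary terms).
Substituting f(x) = -2*x^2 + 2*x + 86/21, the right-hand side is ∫_0^7/2 (-2*x^2 + 2*x + 86/21) v dx + 2·v(0).
Compatibility check (pure Neumann): taking v ≡ 1 ∈ V gives 0 = ∫_0^7/2 f dx + (0) − (-2), i.e. ∫_0^7/2 f dx must equal u'(0) − u'(7/2) = -2. Indeed ∫_0^7/2 (-2*x^2 + 2*x + 86/21) dx = -2, so the data are compatible. The solution is then unique only up to an additive constant (fix it e.g. by requiring ∫_0^7/2 u dx = 0).


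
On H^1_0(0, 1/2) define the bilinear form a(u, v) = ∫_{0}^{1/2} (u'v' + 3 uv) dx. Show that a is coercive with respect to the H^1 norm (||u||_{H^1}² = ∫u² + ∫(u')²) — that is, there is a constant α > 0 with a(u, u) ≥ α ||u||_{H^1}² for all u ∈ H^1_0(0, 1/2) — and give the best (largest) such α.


α = 1

Coercivity of a(·,·) on H^1_0(0, 1/2) means a(u, u) ≥ α ||u||_{H^1}² for every u ∈ H^1_0.
The interval has length L = 1/2, and Poincaré/coercivity depend only on L. Here a(u, u) = ∫(u')² + (3)·∫u².
Here c = 3 ≥ 1, so a(u,u) = ∫(u')² + c∫u² ≥ ∫(u')² + ∫u² = ||u||_{H^1}², i.e. α = 1 works. No larger α is possible: a(u,u) ≥ α||u||_{H^1}² means (1−α)∫(u')² ≥ (α−c)∫u², and for the modes u_n = sin(nπ(x−x₀)/L) (x₀ the left endpoint) one has ∫u_n²/∫(u_n')² = (L/(nπ))² → 0, so a(u_n,u_n)/||u_n||_{H^1}² → 1. Hence the optimal constant is α = 1.
Therefore α = 1.


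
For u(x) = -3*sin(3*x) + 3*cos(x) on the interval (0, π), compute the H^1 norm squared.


||u||_{H^1(0,π)}^2 = 54*π

u'(x) = -3*sin(x) - 9*cos(3*x).
Expand u² and (u')² and integrate term by term on (0, π), using: for integers n ≥ 1, ∫_0^π sin²(nx) dx = ∫_0^π cos²(nx) dx = π/2; for n ≠ n', ∫_0^π sin(nx)sin(n'x) dx = ∫_0^π cos(nx)cos(n'x) dx = 0; and by product-to-sum, ∫_0^π sin(nx)cos(n'x) dx = ½∫_0^π [sin((n+n')x) + sin((n−n')x)] dx, which is 0 when n+n' is even and 2n/(n²−n'²) when n+n' is odd (it need not vanish on (0, π)).
  u² squared terms: (-3)²·∫sin(3x)² dx = 9·π/2 = 9*π/2;  (3)²·∫cos(x)² dx = 9·π/2 = 9*π/2.
  u² cross terms: 2·(-3)·(3)·∫sin(3x)·cos(x) dx = -18·(0) = 0.
  So ∫_0^π u² dx = 9*π/2 + 9*π/2 + 0 = 9*π.
  (u')² squared terms: (-9)²·∫cos(3x)² dx = 81·π/2 = 81*π/2;  (-3)²·∫sin(x)² dx = 9·π/2 = 9*π/2.
  (u')² cross terms: 2·(-9)·(-3)·∫cos(3x)·sin(x) dx = 54·(0) = 0.
  So ∫_0^π (u')² dx = 81*π/2 + 9*π/2 + 0 = 45*π.
||u||_{H^1}^2 = (9*π) + (45*π) = 54*π.
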